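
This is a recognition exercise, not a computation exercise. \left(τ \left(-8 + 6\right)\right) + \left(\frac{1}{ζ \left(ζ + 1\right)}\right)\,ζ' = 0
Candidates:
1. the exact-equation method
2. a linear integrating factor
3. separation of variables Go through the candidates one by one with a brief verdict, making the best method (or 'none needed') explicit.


Verdict: separation of variables — one side of the product carries the independent variable, the other the unknown — the textbook separation shape. This doubles as a Bernoulli equation in the unknown as written; dividing and integrating works on it directly.
- the exact-equation method: with no real cross-dependence between the variables, the exact-equation machinery is a detour rather than the natural reading.
- a linear integrating factor: the unknown enters nonlinearly (through a power, a denominator, or a transcendental function), which the linear integrating-factor recipe cannot absorb as-is — any repair would come from a preliminary substitution, not the factor.
- separation of variables: applies; the problem has the shape this method handles.


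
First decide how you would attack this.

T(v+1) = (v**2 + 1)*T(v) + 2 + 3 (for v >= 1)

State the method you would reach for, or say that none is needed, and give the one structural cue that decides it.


Technique: a summation factor — normalize by the running product of v**2 + 1: the left side becomes a difference, and differences sum.


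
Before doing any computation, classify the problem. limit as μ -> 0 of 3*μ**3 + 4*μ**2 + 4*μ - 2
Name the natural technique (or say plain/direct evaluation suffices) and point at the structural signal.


Diagnosis: no special technique — the function is continuous at 0; evaluation is itself the limit, no machinery required.


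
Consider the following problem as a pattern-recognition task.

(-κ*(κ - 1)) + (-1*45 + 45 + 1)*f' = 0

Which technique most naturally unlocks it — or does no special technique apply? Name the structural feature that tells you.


Verdict: no special technique — the slope is a pure function of κ; integrate both sides and be done.


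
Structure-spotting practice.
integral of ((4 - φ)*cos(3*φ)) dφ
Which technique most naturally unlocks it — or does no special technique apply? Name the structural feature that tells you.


Diagnosis: integration by parts — a polynomial factor 4 - φ multiplies cos(3*φ); differentiating 4 - φ lowers its degree while cos(3*φ) integrates cleanly, so parts wins.


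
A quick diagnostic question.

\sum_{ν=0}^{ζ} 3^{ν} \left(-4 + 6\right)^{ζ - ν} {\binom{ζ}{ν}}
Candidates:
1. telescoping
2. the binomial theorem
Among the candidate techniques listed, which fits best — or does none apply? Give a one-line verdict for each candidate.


Method: the binomial theorem — binomial coefficients against complementary powers of 3 and (-4 + 6): recognize the binomial expansion and resum.
- telescoping: as presented, consecutive terms share no shifted copy to cancel against — no rewrite is on display to change that.
- the binomial theorem: applies; the problem has the shape this method handles.


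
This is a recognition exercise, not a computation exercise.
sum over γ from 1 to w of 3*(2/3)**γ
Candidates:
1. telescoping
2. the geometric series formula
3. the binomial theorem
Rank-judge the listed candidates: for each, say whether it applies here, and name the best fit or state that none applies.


Verdict: the geometric series formula — each term is 2/3 times the previous one, so the geometric-series formula applies directly.
- telescoping: the summand is not presented as a shifted difference — a telescoping rewrite may exist, but the displayed structure does not offer one.
- the geometric series formula — applies; the problem has the shape this method handles.
- the binomial theorem: there is no pair of bases whose matched powers would reassemble into a single binomial power.


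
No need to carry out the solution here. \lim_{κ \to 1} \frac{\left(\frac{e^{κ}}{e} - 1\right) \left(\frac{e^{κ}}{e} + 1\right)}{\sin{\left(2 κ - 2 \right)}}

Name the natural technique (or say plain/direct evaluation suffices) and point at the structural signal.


Method: l'Hôpital's rule (0/0) — plug in 1: top and bottom both hit zero, so differentiate each and retry. A first-order expansion at the point is an equally standard path; the rule packages it.


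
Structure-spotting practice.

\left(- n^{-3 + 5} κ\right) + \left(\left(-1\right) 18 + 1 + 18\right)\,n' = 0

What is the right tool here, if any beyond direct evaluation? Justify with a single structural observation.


Best approach: separation of variables — a product of single-variable factors, κ and n^{-3 + 5} — the textbook separable form.


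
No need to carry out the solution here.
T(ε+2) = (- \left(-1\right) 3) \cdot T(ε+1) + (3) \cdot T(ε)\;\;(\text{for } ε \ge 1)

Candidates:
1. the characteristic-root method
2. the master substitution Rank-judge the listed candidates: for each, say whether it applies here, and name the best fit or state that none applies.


Technique: the characteristic-root method — this is the constant-coefficient homogeneous case — the whole solution in ε reduces to a polynomial's roots.
- the characteristic-root method — applicable, and directly so.
- the master substitution — with no divided-index recursive call, reindexing by powers of a base buys nothing.


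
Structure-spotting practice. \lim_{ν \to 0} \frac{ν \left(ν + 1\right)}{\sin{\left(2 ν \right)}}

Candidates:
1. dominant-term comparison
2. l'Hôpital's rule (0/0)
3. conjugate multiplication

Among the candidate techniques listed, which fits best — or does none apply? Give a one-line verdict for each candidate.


Verdict: l'Hôpital's rule (0/0) — plug in 0: top and bottom both hit zero, so differentiate each and retry. A first-order expansion at the point is an equally standard path; the rule packages it.
- dominant-term comparison: no dominant power emerges to decide the limit by degree comparison.
- l'Hôpital's rule (0/0): yes, a natural case for it.
- conjugate multiplication — no difference of divergent radicals appears, so rationalizing has nothing to cancel.


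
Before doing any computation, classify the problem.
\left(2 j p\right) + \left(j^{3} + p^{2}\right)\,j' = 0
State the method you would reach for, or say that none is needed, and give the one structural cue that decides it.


Method: the exact-equation method — 2 j p and j^{3} + p^{2} pass the exactness check on the nose, so no integrating factor in p or j is needed at all.


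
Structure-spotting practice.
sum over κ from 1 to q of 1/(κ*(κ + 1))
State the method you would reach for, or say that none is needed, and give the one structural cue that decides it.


Diagnosis: telescoping — integer-spaced poles in 1/(κ*(κ + 1)) are the telescoping signature in disguise.


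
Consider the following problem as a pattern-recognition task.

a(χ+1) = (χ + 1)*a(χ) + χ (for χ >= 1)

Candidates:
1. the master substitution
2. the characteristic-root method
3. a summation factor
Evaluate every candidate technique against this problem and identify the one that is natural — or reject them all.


Diagnosis: a summation factor — an index-dependent multiplier χ + 1 rules out characteristic roots; a summation factor converts it to a pure difference.
- the master substitution — the recursive argument is a shift of the index, not a fixed fraction of it.
- the characteristic-root method: the coefficients change with the index, which the root method cannot absorb.
- a summation factor: applicable, and directly so.


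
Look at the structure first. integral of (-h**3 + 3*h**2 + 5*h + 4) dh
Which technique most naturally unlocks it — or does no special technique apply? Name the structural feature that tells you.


Method: no special technique — a term-by-term power-rule job in h; no substitution or rearrangement earns its keep here.


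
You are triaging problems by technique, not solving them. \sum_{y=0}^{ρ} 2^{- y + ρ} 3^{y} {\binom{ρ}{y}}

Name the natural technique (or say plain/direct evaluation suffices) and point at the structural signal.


Technique: the binomial theorem — {\binom{ρ}{y}} weighting matched powers of 3 and 2 is the expanded form of (3 + 2)^ρ — fold it back up.


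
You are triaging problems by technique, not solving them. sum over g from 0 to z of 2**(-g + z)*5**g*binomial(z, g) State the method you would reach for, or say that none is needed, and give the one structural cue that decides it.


Method: the binomial theorem — the summand is term g of a binomial expansion in 5 and 2; the whole sum is a single power.


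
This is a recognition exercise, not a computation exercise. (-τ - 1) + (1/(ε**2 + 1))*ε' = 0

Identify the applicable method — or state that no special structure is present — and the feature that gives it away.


Best approach: separation of variables — all dependence on the two variables factors apart, the defining separable shape. An exactness check succeeds on this form as well — separation and the potential function arrive at the same answer, separation more directly.


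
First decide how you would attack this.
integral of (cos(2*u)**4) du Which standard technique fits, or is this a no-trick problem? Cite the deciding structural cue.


Technique: a trigonometric identity — cos(2*u)**4 is the textbook power-reduction case — identities first, antiderivatives second.


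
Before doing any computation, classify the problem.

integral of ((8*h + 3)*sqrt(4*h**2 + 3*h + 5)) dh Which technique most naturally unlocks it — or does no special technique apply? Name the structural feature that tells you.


Technique: u-substitution — the only nontrivial dependence routes through 4*h**2 + 3*h + 5, whose derivative supplies the leftover factor up to a constant multiple — u = 4*h**2 + 3*h + 5 flattens it.


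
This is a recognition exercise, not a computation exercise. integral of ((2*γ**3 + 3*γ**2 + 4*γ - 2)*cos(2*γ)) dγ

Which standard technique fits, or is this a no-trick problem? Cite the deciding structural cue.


Best approach: integration by parts — 2*γ**3 + 3*γ**2 + 4*γ - 2 dies after finitely many derivatives while cos(2*γ) cycles under integration — the tabular/parts setup.


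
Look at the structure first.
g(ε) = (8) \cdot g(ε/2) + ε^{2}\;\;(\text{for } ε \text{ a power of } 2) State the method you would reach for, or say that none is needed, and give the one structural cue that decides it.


Verdict: the master substitution — treat m = log base 2 of ε as the new clock: one recursion step advances m by one while ε scales by 2.


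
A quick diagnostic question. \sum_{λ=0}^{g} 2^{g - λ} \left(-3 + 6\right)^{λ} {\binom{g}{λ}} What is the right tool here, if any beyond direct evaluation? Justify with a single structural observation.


Method: the binomial theorem — binomial coefficients against complementary powers of (-3 + 6) and 2: recognize the binomial expansion and resum.


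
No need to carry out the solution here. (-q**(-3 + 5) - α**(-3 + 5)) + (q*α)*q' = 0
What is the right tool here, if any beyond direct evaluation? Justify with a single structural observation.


Method: the homogeneous substitution — the slope is degree-zero homogeneous: the ratio substitution v = q/α collapses it. Rearranged, this also fits the Bernoulli template directly; the homogeneous substitution reads the structure without the rearrangement.


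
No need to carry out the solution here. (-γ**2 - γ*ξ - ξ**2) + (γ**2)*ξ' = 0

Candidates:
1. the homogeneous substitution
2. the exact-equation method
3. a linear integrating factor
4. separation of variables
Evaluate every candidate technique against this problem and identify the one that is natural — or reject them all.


Method: the homogeneous substitution — the slope is degree-zero homogeneous: the ratio substitution v = ξ/γ collapses it.
- the homogeneous substitution: yes — fits the structure here.
- the exact-equation method: the mixed-partials test fails on this split — it is not an exact differential as presented.
- a linear integrating factor: a nonlinear term in the unknown puts this outside the integrating-factor template.
- separation of variables — the two dependences do not factor apart.


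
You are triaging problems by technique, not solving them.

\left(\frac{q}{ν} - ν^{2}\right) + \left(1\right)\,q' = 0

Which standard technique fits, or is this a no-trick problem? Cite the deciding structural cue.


Method: a linear integrating factor — linear in the unknown with genuine forcing: multiply through by the exponential of the integrated coefficient and the left side closes into one derivative.


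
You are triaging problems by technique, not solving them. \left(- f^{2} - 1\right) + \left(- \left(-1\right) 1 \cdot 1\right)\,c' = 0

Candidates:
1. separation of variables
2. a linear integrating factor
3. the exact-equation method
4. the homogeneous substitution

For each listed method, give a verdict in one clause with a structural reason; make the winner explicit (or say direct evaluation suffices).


Best approach: no special technique — the slope is a pure function of f; integrate both sides and be done.
- separation of variables — any separation here is vacuous (nothing depends on the unknown); direct integration is the honest label.
- a linear integrating factor — with the unknown absent the integrating factor is a formality; direct integration is the working structure.
- the exact-equation method — the unknown never enters the equation — exactness holds emptily, with nothing for the method to add.
- the homogeneous substitution — rescaling both variables together changes the slope, so no ratio substitution collapses it.


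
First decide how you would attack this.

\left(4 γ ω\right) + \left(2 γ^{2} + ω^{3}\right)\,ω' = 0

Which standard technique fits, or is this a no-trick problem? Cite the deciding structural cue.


Technique: the exact-equation method — check exactness first: here it holds (4 γ ω, 2 γ^{2} + ω^{3} have matching cross partials), so no integrating factor is needed.


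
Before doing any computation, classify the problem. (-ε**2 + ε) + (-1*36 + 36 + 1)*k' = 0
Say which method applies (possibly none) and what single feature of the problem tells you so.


Diagnosis: no special technique — the slope is a function of ε alone, so integrate both sides directly.


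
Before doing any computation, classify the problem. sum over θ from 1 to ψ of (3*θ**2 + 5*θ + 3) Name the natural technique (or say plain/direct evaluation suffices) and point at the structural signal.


Method: no special technique — constant-multiple powers of θ with no cancellation partners and no common ratio — use the standard power-sum formulas.


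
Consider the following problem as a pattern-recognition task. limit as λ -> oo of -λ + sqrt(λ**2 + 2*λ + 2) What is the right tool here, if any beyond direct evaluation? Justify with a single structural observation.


Diagnosis: conjugate multiplication — infinity minus infinity with a radical in play — multiply by the conjugate so the divergences of sqrt(λ**2 + 2*λ + 2) and λ annihilate.


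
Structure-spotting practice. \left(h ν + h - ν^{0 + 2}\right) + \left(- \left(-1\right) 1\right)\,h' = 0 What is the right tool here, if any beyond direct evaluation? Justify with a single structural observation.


Diagnosis: a linear integrating factor — linear in the unknown with genuine forcing: multiply through by the exponential of the integrated coefficient and the left side closes into one derivative.


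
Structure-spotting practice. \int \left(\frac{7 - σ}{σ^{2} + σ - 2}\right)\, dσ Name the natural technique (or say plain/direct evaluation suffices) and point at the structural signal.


Technique: partial fractions — once σ^{2} + σ - 2 is factored, each root contributes a simple-fraction term; integrate them one at a time.


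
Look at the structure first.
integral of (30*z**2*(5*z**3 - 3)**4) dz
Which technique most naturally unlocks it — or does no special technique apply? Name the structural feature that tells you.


Best approach: u-substitution — a chain-rule shadow: 30*z**2 alongside a function of 5*z**3 - 3 means u = 5*z**3 - 3 unwinds the composition in one step. One could also expand and integrate term by term; the substitution is strictly more direct.


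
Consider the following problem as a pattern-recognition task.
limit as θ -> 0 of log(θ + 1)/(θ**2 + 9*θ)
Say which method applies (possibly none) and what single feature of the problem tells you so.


Method: l'Hôpital's rule (0/0) — both numerator and denominator vanish at 0: the genuine 0/0 indeterminate that l'Hôpital exists for. Known elementary limits would finish this too — the rule just bypasses the case analysis.


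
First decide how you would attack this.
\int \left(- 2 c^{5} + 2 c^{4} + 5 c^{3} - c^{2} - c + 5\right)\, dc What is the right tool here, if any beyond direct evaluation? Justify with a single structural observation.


Technique: no special technique — the integrand is a sum of constant multiples of powers of c — integrate term by term.


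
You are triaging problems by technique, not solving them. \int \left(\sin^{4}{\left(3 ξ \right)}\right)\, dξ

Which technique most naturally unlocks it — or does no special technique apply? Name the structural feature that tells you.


Method: a trigonometric identity — the even exponent on \sin^{4}{\left(3 ξ \right)} signals one move: rewrite via cos of the doubled angle.


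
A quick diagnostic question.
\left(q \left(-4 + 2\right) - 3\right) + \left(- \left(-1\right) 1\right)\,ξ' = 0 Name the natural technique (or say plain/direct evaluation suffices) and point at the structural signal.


Diagnosis: no special technique — the slope is a pure function of q; integrate both sides and be done.


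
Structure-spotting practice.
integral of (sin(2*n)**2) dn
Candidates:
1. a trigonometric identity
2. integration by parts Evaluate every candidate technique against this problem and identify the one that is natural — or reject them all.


Technique: a trigonometric identity — the exponent on sin(2*n)**2 is even — the power-reduction identity is the standard preprocessing step.
- a trigonometric identity: yes, a natural case for it.
- integration by parts: not the natural route: no polynomial-kernel product appears — a recursive parts reduction of the trigonometric product exists, but the identity rewrite is direct.


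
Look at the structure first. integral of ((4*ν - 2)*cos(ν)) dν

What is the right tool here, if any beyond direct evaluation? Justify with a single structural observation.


Method: integration by parts — differentiate 4*ν - 2, integrate cos(ν): each pass lowers the polynomial degree, so parts terminates.


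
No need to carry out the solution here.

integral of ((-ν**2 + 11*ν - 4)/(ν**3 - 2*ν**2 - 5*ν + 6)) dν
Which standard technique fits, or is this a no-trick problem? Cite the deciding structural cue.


Method: partial fractions — the bottom factors while the top stays lower-degree — split into simple fractions and integrate piece by piece.


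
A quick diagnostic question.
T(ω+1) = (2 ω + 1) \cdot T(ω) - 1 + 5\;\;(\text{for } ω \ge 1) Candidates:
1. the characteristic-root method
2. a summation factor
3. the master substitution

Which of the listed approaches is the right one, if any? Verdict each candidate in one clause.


Technique: a summation factor — first-order, linear, moving coefficient 2 ω + 1: the discrete analogue of an integrating factor handles it.
- the characteristic-root method: the coefficients change with the index, which the root method cannot absorb.
- a summation factor: applicable, and directly so.
- the master substitution: the recursive argument is a shift of the index, not a fixed fraction of it.


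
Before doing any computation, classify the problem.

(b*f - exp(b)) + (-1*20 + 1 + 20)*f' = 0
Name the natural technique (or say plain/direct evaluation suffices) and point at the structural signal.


Verdict: a linear integrating factor — the unknown enters only to the first power against a nonzero forcing term — the integrating-factor template applies directly.


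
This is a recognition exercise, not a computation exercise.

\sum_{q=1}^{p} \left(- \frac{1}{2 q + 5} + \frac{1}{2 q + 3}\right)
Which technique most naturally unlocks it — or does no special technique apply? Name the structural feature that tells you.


Verdict: telescoping — this sum is a zipper: each term contributes \frac{1}{2 q + 3} and removes the next index's value, which the following term puts back, closing term by term.


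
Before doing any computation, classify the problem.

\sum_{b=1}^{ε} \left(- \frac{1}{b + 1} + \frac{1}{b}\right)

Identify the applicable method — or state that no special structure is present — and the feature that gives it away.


Best approach: telescoping — spot the paired structure — each term adds \frac{1}{b} and subtracts its successor value, which the next term restores: the definition of a telescoping chain.


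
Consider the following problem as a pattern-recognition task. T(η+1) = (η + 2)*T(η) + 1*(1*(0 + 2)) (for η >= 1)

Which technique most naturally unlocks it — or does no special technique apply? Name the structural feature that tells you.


Best approach: a summation factor — the coefficient η + 2 drifts with the index, so no fixed root exists; normalizing by the cumulative product telescopes it.


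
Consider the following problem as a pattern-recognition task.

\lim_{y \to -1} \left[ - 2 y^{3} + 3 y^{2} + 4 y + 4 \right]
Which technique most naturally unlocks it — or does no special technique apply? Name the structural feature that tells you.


Technique: no special technique — the expression is continuous at the evaluation point — substitute directly; no indeterminate form appears.


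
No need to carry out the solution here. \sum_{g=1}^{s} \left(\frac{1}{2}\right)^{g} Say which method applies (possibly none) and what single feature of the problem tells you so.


Technique: the geometric series formula — check a ratio of consecutive terms: it is \frac{1}{2}, independent of the index, so the geometric formula closes the sum.


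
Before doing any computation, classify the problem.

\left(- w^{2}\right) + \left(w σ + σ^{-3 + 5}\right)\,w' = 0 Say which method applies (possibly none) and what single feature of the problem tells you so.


Diagnosis: the homogeneous substitution — solved for the derivative, the right side is unchanged under scaling σ and w together — it depends only on the ratio w/σ, so substitute a single ratio variable. Suitably rearranged — at times with the variables' roles exchanged — this doubles as a Bernoulli equation; the homogeneous reading needs no such setup.


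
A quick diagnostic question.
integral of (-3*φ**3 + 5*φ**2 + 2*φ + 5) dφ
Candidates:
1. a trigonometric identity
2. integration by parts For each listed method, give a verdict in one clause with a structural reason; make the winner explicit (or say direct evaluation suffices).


Best approach: no special technique — the integrand is a sum of constant multiples of powers of φ — integrate term by term.
- a trigonometric identity: no sine or cosine appears, so there is nothing for a trigonometric identity to act on.
- integration by parts: parts would only shuffle a directly integrable integrand.


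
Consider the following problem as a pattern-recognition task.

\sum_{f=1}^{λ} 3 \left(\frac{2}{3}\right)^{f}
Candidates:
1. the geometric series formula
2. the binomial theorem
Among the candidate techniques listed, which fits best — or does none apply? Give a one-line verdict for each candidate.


Diagnosis: the geometric series formula — check a ratio of consecutive terms: it is \frac{2}{3}, independent of the index, so the geometric formula closes the sum.
- the geometric series formula — yes — fits the structure here.
- the binomial theorem — there is no pair of bases whose matched powers would reassemble into a single binomial power.


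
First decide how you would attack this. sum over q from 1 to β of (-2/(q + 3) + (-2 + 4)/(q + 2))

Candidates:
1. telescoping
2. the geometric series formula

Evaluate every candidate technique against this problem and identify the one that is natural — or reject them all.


Method: telescoping — consecutive terms evaluate one function at adjacent indices ((-2 + 4)/(q + 2) is its current value): one term's tail is the next term's head, so the chain collapses.
- telescoping: applicable, and directly so.
- the geometric series formula: the term-to-term ratio changes with the index, so the geometric formula cannot close it.


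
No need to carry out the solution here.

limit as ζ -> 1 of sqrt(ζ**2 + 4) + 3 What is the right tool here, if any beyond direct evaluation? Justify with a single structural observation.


Diagnosis: no special technique — the function is continuous at 1; evaluation is itself the limit, no machinery required.


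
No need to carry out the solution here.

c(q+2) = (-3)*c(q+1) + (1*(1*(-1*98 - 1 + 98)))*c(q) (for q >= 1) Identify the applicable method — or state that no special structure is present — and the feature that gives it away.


Best approach: the characteristic-root method — because shifting q leaves the equation's coefficients unchanged, exponential trials reduce it to algebra.


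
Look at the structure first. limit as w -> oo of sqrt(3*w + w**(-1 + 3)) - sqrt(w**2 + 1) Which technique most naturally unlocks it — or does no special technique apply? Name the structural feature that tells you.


Diagnosis: conjugate multiplication — the ∞ − ∞ radical form is the exact trigger for the conjugate maneuver.


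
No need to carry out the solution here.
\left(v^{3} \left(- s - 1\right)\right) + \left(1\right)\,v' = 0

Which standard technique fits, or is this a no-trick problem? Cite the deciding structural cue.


Best approach: separation of variables — solved for the derivative, the right side splits multiplicatively into a function of each variable alone — divide and integrate each side.


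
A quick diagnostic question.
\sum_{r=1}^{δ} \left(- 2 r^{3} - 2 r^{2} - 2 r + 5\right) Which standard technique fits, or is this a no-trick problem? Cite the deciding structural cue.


Verdict: no special technique — with only polynomial terms in r present, the classical sum-of-powers identities are all you need.


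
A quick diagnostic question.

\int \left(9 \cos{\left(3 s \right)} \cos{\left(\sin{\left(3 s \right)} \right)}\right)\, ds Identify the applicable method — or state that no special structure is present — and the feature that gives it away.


Best approach: u-substitution — the only nontrivial dependence routes through \sin{\left(3 s \right)}, whose derivative supplies the leftover factor up to a constant multiple — u = \sin{\left(3 s \right)} flattens it.


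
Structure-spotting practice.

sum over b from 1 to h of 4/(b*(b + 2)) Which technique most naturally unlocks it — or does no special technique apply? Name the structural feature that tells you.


Verdict: telescoping — poles of 4/(b*(b + 2)) differ by an integer, the telltale of a telescoping partial-fraction sum.


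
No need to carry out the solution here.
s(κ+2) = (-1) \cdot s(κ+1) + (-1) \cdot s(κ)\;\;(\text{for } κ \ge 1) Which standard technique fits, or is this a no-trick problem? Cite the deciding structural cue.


Verdict: the characteristic-root method — every coefficient is a fixed number and the forcing is zero — substitute r^κ and read off the root equation.


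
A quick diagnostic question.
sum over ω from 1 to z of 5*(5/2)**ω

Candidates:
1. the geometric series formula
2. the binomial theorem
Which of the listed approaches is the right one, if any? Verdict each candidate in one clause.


Verdict: the geometric series formula — the ratio of consecutive terms is the constant 5/2, independent of the index — a geometric sum.
- the geometric series formula: a fit — the right tool for this form.
- the binomial theorem: no binomial coefficients pair with matched powers.


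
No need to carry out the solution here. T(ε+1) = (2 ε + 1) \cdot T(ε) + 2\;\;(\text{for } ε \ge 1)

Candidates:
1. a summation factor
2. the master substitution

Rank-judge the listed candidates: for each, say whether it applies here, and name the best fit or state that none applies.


Technique: a summation factor — normalize by the running product of 2 ε + 1: the left side becomes a difference, and differences sum.
- a summation factor: yes — fits the structure here.
- the master substitution — there is no divide-the-index recursive argument.


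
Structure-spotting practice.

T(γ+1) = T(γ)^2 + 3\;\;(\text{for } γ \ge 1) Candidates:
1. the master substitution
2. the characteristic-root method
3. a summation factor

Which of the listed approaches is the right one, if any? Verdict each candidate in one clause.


Technique: no special technique — the map from one term to the next is curved, not linear, so linear closed-form machinery does not attach.
- the master substitution: with no divided-index recursive call, reindexing by powers of a base buys nothing.
- the characteristic-root method: the recursion is nonlinear in the sequence values, so no linear-modes ansatz applies.
- a summation factor: no summation factor applies — the rule is not linear in the sequence values.


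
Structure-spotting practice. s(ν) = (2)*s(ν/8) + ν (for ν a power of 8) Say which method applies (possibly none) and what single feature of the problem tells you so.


Diagnosis: the master substitution — a divide-and-conquer shape: argument ν/8, so change variables with ν = 8^m and solve the linear version.


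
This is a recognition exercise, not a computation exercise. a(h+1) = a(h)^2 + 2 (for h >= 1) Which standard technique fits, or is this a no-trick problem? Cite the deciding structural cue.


Best approach: no special technique — the new term depends nonlinearly on the old ones, which disqualifies every superposition-based technique.


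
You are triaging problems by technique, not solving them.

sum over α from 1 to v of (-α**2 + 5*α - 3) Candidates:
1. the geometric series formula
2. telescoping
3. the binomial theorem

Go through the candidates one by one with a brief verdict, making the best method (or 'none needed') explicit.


Method: no special technique — every summand is a constant multiple of a power of α — apply the standard power-sum identities one degree at a time.
- the geometric series formula: the term-to-term ratio changes with the index, so the geometric formula cannot close it.
- telescoping: as presented, consecutive terms share no shifted copy to cancel against — no rewrite is on display to change that.
- the binomial theorem — there is no sum-raised-to-a-power identity hiding in these terms.


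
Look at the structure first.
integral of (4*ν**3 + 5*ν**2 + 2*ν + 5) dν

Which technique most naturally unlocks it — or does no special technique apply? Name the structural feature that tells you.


Best approach: no special technique — a term-by-term power-rule job in ν; no substitution or rearrangement earns its keep here.


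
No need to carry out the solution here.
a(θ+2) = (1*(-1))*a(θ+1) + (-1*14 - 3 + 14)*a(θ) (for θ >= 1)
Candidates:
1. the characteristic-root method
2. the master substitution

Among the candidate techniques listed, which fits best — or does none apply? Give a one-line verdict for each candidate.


Method: the characteristic-root method — every coefficient is a fixed number and the forcing is zero — substitute r^θ and read off the root equation.
- the characteristic-root method: yes — fits the structure here.
- the master substitution — this is shift-type recursion, outside the divide-and-conquer template.


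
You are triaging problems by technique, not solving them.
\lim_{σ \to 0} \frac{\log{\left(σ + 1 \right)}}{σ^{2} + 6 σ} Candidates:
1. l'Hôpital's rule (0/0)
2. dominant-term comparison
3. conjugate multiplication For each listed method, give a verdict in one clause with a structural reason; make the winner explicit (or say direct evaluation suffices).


Method: l'Hôpital's rule (0/0) — numerator and denominator both vanish at 0 — a genuine 0/0 form, which is exactly when l'Hôpital applies. Expanding numerator and denominator to first order gives the same value — the rule automates exactly that.
- l'Hôpital's rule (0/0) — applicable, and directly so.
- dominant-term comparison — this is not a rational comparison of growth rates at infinity.
- conjugate multiplication: the conjugate move applies to radical differences, which this is not.


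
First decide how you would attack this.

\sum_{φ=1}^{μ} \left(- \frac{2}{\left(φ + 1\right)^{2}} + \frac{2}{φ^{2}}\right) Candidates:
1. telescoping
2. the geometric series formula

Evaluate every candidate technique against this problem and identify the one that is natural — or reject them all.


Method: telescoping — each term adds \frac{2}{φ^{2}} and subtracts the same expression advanced one index; that subtracted piece cancels against the next term's added copy — only the boundary terms survive.
- telescoping — a fit — the right tool for this form.
- the geometric series formula — there is no constant term-to-term ratio.


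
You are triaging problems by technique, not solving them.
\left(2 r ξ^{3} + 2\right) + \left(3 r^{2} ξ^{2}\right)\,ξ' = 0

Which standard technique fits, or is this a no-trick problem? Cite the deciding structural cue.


Diagnosis: the exact-equation method — checking ∂/∂ξ of 2 r ξ^{3} + 2 against ∂/∂r of 3 r^{2} ξ^{2}: they match — the equation is exact as it stands.


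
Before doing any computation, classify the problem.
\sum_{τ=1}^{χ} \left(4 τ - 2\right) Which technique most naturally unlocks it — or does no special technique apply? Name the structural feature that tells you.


Method: no special technique — nothing telescopes and nothing is geometric; polynomial terms in τ sum term by term.


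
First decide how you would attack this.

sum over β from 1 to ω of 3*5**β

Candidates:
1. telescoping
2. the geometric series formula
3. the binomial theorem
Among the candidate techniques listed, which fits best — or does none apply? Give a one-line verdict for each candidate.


Verdict: the geometric series formula — term-over-term division gives 5 every time — index-free ratio, geometric sum formula applies.
- telescoping — computed from the summand as displayed, the partial sums build up without the pairwise collapse telescoping exploits.
- the geometric series formula — applies; the problem has the shape this method handles.
- the binomial theorem: there is no sum-raised-to-a-power identity hiding in these terms.


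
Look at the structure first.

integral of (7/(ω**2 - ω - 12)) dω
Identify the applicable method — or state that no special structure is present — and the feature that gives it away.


Method: partial fractions — the bottom, ω**2 - ω - 12, comes apart into simple factors, and a proper rational function over split factors decomposes.


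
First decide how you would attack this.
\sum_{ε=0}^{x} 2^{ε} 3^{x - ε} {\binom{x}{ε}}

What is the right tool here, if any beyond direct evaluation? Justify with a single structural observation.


Best approach: the binomial theorem — binomial coefficients against complementary powers of 2 and 3: recognize the binomial expansion and resum.


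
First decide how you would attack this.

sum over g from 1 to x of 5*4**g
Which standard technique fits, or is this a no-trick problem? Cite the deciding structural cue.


Verdict: the geometric series formula — each summand is the previous one scaled by 4; that constant multiplier is itself the geometric structure.


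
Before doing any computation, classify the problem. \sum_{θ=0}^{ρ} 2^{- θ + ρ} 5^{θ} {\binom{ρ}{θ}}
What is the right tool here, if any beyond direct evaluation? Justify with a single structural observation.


Diagnosis: the binomial theorem — terms weighting {\binom{ρ}{θ}} against matched powers of 5 and 2 reassemble into (5 + 2)^ρ by the binomial theorem.


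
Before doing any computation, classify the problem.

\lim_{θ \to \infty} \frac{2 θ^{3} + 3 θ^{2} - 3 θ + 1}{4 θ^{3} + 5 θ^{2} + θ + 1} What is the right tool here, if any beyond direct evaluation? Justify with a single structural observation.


Verdict: dominant-term comparison — as θ grows, only the highest-degree terms matter — compare leading terms and read the limit off. Differentiating the expression as a single quotient would eventually settle it as well; matching dominant growth settles it immediately.


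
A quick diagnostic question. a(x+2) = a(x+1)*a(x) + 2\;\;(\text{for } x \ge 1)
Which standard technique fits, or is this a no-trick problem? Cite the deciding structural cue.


Technique: no special technique — the update rule curves (it is not linear in the unknown sequence), so no superposition-based closed form attaches — iterate or study it directly.


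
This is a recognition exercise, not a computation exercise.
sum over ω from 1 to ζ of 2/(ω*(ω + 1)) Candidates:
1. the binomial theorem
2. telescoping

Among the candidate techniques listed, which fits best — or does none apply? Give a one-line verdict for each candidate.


Technique: telescoping — 2/(ω*(ω + 1)) is a collapsed telescope: expand it into simple fractions to see the cancellation.
- the binomial theorem — no binomial coefficients pair with matched powers.
- telescoping: yes — fits the structure here.


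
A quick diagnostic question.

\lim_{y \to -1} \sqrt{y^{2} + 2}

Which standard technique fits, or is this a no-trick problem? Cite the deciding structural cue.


Verdict: no special technique — the expression is continuous at the evaluation point — substitute directly; no indeterminate form appears.


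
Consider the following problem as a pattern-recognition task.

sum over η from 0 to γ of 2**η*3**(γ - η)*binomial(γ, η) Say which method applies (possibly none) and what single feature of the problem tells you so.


Diagnosis: the binomial theorem — binomial(γ, η) weighting matched powers of 2 and 3 is the expanded form of (2 + 3)^γ — fold it back up.


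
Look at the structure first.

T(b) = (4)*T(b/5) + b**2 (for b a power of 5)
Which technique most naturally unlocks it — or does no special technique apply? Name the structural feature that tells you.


Best approach: the master substitution — treat m = log base 5 of b as the new clock: one recursion step advances m by one while b scales by 5.


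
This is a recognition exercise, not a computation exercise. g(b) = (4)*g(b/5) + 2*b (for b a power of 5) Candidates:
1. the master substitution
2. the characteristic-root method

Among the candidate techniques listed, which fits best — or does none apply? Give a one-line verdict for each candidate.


Technique: the master substitution — the argument b/5 divides the index by 5; the standard b = 5^m substitution converts it to a constant-shift recurrence.
- the master substitution — applies; the problem has the shape this method handles.
- the characteristic-root method — a divided-index call is not the fixed-shift linear shape that characteristic roots solve.


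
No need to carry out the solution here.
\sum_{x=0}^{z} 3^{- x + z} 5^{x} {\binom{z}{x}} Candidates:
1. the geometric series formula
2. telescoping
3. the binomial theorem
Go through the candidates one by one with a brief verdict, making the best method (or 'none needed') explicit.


Verdict: the binomial theorem — terms weighting {\binom{z}{x}} against matched powers of 5 and 3 reassemble into (5 + 3)^z by the binomial theorem.
- the geometric series formula — dividing successive terms gives an index-dependent quantity, not a constant.
- telescoping: as presented, consecutive terms share no shifted copy to cancel against — no rewrite is on display to change that.
- the binomial theorem — applicable, and directly so.
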